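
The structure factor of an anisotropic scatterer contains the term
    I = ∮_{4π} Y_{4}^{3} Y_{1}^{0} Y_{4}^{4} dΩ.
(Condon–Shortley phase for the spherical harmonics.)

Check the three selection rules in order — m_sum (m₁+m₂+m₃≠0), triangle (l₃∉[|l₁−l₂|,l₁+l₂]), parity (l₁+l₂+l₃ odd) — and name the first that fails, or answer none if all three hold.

Σmᵢ = 7  ✗
l₃∈[|l₁−l₂|,l₁+l₂]=[3,5], have l₃=4
Σlᵢ = 9 ⇒ odd

m_sum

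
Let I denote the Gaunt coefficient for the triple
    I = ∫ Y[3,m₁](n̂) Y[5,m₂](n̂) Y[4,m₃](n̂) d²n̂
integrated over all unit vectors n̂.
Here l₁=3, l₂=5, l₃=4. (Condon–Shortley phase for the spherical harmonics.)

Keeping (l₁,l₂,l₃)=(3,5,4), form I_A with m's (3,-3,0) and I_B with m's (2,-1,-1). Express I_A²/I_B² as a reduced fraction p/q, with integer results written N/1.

252/125

Same 3,5,4: normalisation and zero-m 3j drop out of the ratio.
A: Δ: 4! 2! 6! / 13! → 1/180180; sum: t=0:+1/2304 = 1/2304; 3j²(3 5 4; 3 -3 0) = Δ·Π!·Σ² = 5/143  (sign +1)
B: Δ: 4! 2! 6! / 13! → 1/180180; sum: t=0:+1/1152 t=1:−1/432 = -5/3456; 3j²(3 5 4; 2 -1 -1) = Δ·Π!·Σ² = 625/36036  (sign +1)
I_A²/I_B² = (5/143)/(625/36036) = 252/125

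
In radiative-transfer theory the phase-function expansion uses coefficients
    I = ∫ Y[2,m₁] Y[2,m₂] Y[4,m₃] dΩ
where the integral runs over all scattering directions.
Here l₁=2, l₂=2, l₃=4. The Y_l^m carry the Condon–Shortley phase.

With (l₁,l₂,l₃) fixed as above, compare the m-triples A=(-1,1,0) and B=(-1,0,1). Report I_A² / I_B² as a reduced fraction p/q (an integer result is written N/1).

Shared (l₁,l₂,l₃)=(2,2,4): N and (l;000)² cancel in I_A²/I_B².
A: Δ = 0!·4!·4!/9! = 1/630; Racah Σ t=0..0: t=0:+1/36 = 1/36; ⇒ 3j(2 2 4; -1 1 0)² = 8/315, sgn +1
B: Δ = 0!·4!·4!/9! = 1/630; Racah Σ t=0..0: t=0:+1/24 = 1/24; ⇒ 3j(2 2 4; -1 0 1)² = 1/21, sgn -1
I_A²/I_B² = (8/315)/(1/21) = 8/15

8/15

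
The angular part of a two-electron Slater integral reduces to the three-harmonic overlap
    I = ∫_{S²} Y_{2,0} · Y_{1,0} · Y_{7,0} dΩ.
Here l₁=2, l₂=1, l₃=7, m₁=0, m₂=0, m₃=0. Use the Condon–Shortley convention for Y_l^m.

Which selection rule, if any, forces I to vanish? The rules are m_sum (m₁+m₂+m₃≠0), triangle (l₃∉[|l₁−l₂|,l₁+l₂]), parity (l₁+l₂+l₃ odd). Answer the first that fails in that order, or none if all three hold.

triangle

Σmᵢ = 0  ✓
l₃∈[|l₁−l₂|,l₁+l₂]=[1,3], have l₃=7  ✗
Σlᵢ = 10 ⇒ even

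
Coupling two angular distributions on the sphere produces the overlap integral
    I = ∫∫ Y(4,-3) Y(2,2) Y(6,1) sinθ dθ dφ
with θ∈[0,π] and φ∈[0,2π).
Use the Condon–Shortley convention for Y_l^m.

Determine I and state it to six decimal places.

Rules hold: Σm=0, L=12 even, 2≤6≤6.
N = 9·5·13 = 585
Δ = 0!·8!·4!/13! = 1/6435
Racah Σ t=0..0: t=0:+1/2304 = 1/2304
⇒ 3j(4 2 6; 0 0 0)² = 5/143, sgn +1
Racah Σ t=0..0: t=0:+1/120960 = 1/120960
⇒ 3j(4 2 6; -3 2 1)² = 1/1287, sgn -1
4πI² = N·(3j₀)²·(3jₘ)² = 25/1573
I = -1·√(0.0158932/4π) = -0.03556319

-0.035563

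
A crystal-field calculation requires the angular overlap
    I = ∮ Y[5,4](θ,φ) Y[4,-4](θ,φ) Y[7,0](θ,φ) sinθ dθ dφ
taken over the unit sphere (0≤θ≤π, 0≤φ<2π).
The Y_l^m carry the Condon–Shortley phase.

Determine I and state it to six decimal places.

Checks pass: Σm=0; 16 even; l₃=7∈[1,9].
(2·5+1)(2·4+1)(2·7+1) = 1485
Δ: 2! 8! 6! / 17! → 1/6126120
sum: t=0:+1/69120 t=1:−1/20736 t=2:+1/69120 = -1/51840
3j²(5 4 7; 0 0 0) = Δ·Π!·Σ² = 280/21879  (sign +1)
sum: t=0:+1/7257600 = 1/7257600
3j²(5 4 7; 4 -4 0) = Δ·Π!·Σ² = 14/12155  (sign -1)
combine: 4πI² = 1485·280/21879·14/12155 = 11760/537251
take √, sign -1: I = -0.04173593

-0.041736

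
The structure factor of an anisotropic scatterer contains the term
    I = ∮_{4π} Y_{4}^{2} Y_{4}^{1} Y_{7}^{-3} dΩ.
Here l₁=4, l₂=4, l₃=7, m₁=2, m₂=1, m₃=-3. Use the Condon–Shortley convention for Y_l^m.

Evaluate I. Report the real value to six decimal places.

Σlᵢ=15 odd — θ-integrand is odd under cosθ→−cosθ; I=0

0.000000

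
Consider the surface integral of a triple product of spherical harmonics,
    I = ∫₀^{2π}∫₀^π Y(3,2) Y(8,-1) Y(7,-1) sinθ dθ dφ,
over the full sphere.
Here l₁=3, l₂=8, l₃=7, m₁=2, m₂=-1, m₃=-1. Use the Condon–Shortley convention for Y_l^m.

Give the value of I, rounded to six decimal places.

Rules hold: Σm=0, L=18 even, 5≤7≤11.
N = 7·17·15 = 1785
Δ = 4!·2!·12!/19! = 1/5290740
Racah Σ t=1..3: t=1:−1/7257600 t=2:+1/2073600 t=3:−1/7257600 = 1/4838400
⇒ 3j(3 8 7; 0 0 0)² = 252/20995, sgn -1
Racah Σ t=0..1: t=0:+1/14515200 t=1:−1/6220800 = -1/10886400
⇒ 3j(3 8 7; 2 -1 -1)² = 128/12597, sgn -1
4πI² = N·(3j₀)²·(3jₘ)² = 225792/1037153
I = +1·√(0.217704/4π) = 0.13162183

0.131622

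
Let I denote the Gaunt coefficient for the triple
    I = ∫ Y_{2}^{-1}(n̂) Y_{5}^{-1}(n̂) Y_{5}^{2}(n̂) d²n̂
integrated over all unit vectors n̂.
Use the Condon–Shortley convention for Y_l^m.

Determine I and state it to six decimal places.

Checks pass: Σm=0; 12 even; l₃=5∈[3,7].
(2·2+1)(2·5+1)(2·5+1) = 605
Δ: 2! 2! 8! / 13! → 1/38610
sum: t=0:+1/2880 t=1:−1/576 t=2:+1/2880 = -1/960
3j²(2 5 5; 0 0 0) = Δ·Π!·Σ² = 10/429  (sign +1)
sum: t=1:−1/1440 t=2:+1/2880 = -1/2880
3j²(2 5 5; -1 -1 2) = Δ·Π!·Σ² = 7/715  (sign +1)
combine: 4πI² = 605·10/429·7/715 = 70/507
take √, sign +1: I = 0.10481902

0.104819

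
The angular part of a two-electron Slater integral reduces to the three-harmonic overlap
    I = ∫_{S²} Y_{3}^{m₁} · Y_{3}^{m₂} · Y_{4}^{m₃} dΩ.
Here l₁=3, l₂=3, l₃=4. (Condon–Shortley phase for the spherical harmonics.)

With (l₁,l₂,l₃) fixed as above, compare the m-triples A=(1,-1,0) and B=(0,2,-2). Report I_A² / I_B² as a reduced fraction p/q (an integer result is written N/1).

Same 3,3,4: normalisation and zero-m 3j drop out of the ratio.
A: Δ: 2! 4! 4! / 11! → 1/34650; sum: t=0:+1/32 t=1:−1/36 t=2:+1/1152 = 5/1152; 3j²(3 3 4; 1 -1 0) = Δ·Π!·Σ² = 1/1386  (sign +1)
B: Δ: 2! 4! 4! / 11! → 1/34650; sum: t=1:−1/96 t=2:+1/72 = 1/288; 3j²(3 3 4; 0 2 -2) = Δ·Π!·Σ² = 1/462  (sign +1)
I_A²/I_B² = (1/1386)/(1/462) = 1/3

1/3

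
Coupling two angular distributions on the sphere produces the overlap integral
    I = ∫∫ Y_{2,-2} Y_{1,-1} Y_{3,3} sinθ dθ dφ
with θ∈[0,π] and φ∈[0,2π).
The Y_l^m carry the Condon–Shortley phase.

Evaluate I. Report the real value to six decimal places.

m-sum 0 ✓  L=6 even ✓  1≤3≤3 ✓
Π(2lᵢ+1) = 5×3×7 = 105
triangle coeff Δ(2,1,3) = 1/105
Σ_t [0,0]: t=0:+1/4 = 1/4
(3j)²=3/35 [(2 1 3; 0 0 0)], sign=-1
Σ_t [0,0]: t=0:+1/48 = 1/48
(3j)²=1/7 [(2 1 3; -2 -1 3)], sign=+1
⇒ 4πI² = 9/7
I = (-1)√(9/7/(4π)) = -0.31986543

-0.319865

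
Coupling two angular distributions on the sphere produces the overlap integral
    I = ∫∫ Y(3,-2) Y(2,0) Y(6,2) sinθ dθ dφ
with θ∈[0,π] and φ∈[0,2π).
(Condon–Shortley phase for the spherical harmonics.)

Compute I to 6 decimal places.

triangle: need 1≤l₃≤5, have 6; I=0

0.000000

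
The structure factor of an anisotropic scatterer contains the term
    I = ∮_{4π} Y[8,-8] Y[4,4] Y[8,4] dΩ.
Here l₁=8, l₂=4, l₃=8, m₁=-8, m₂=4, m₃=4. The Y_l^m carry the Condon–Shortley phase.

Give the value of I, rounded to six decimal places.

Checks pass: Σm=0; 20 even; l₃=8∈[4,12].
(2·8+1)(2·4+1)(2·8+1) = 2601
Δ: 4! 12! 4! / 21! → 1/185175900
sum: t=0:+1/557383680 t=1:−1/21772800 t=2:+1/8294400 t=3:−1/21772800 t=4:+1/557383680 = 1/30965760
3j²(8 4 8; 0 0 0) = Δ·Π!·Σ² = 36/4199  (sign +1)
sum: t=4:+1/275904921600 = 1/275904921600
3j²(8 4 8; -8 4 4) = Δ·Π!·Σ² = 2/2907  (sign +1)
combine: 4πI² = 2601·36/4199·2/2907 = 72/4693
take √, sign +1: I = 0.03494106

0.034941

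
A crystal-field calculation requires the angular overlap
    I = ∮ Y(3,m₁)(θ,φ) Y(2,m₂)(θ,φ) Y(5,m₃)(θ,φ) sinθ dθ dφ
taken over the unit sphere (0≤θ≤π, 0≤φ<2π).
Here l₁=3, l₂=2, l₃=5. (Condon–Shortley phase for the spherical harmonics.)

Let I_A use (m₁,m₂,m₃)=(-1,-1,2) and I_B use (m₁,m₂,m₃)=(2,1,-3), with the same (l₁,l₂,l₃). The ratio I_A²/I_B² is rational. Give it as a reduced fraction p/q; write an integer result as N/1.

Same 3,2,5: normalisation and zero-m 3j drop out of the ratio.
A: Δ: 0! 6! 4! / 11! → 1/2310; sum: t=0:+1/288 = 1/288; 3j²(3 2 5; -1 -1 2) = Δ·Π!·Σ² = 1/22  (sign -1)
B: Δ: 0! 6! 4! / 11! → 1/2310; sum: t=0:+1/720 = 1/720; 3j²(3 2 5; 2 1 -3) = Δ·Π!·Σ² = 8/165  (sign +1)
I_A²/I_B² = (1/22)/(8/165) = 15/16

15/16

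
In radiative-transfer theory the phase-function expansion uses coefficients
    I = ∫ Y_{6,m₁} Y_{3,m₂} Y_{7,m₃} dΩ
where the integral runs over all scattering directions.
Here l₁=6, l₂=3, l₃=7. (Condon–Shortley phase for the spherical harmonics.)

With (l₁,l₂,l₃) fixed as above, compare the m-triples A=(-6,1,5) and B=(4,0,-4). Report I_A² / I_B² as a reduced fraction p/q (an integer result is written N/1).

99/32

Same 6,3,7: normalisation and zero-m 3j drop out of the ratio.
A: Δ: 2! 10! 4! / 17! → 1/2042040; sum: t=2:+1/29030400 = 1/29030400; 3j²(6 3 7; -6 1 5) = Δ·Π!·Σ² = 99/7735  (sign +1)
B: Δ: 2! 10! 4! / 17! → 1/2042040; sum: t=0:+1/967680 t=1:−1/1451520 t=2:+1/43545600 = 1/2721600; 3j²(6 3 7; 4 0 -4) = Δ·Π!·Σ² = 32/7735  (sign -1)
I_A²/I_B² = (99/7735)/(32/7735) = 99/32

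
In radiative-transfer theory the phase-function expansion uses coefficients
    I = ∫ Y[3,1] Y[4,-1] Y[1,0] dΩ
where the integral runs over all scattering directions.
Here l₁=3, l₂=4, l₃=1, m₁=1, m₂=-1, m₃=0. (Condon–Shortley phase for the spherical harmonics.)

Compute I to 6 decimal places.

-0.238414

m-sum 0 ✓  L=8 even ✓  1≤1≤7 ✓
Π(2lᵢ+1) = 7×9×3 = 189
triangle coeff Δ(3,4,1) = 1/252
Σ_t [3,3]: t=3:−1/36 = -1/36
(3j)²=4/63 [(3 4 1; 0 0 0)], sign=+1
Σ_t [2,2]: t=2:+1/48 = 1/48
(3j)²=5/84 [(3 4 1; 1 -1 0)], sign=-1
⇒ 4πI² = 5/7
I = (-1)√(5/7/(4π)) = -0.23841361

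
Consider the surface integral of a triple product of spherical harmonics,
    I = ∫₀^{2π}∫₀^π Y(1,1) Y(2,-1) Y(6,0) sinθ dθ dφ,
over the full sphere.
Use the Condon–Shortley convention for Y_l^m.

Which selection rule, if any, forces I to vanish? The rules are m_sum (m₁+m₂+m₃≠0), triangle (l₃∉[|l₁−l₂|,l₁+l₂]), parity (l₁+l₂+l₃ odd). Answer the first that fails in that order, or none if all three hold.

triangle

Σmᵢ = 0  ✓
l₃∈[|l₁−l₂|,l₁+l₂]=[1,3], have l₃=6  ✗
Σlᵢ = 9 ⇒ odd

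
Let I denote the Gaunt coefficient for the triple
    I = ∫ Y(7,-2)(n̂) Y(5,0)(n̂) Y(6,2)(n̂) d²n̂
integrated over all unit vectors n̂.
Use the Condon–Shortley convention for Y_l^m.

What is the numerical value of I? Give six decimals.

-0.005692

Rules hold: Σm=0, L=18 even, 2≤6≤12.
N = 15·11·13 = 2145
Δ = 6!·8!·4!/19! = 1/174594420
Racah Σ t=1..5: t=1:−1/4147200 t=2:+1/207360 t=3:−1/82944 t=4:+1/207360 t=5:−1/4147200 = -1/345600
⇒ 3j(7 5 6; 0 0 0)² = 420/46189, sgn -1
Racah Σ t=1..5: t=1:−1/116121600 t=2:+1/1451520 t=3:−1/207360 t=4:+1/207360 t=5:−1/1658880 = 1/12902400
⇒ 3j(7 5 6; -2 0 2)² = 27/1293292, sgn +1
4πI² = N·(3j₀)²·(3jₘ)² = 6075/14919047
I = -1·√(0.000407198/4π) = -0.00569243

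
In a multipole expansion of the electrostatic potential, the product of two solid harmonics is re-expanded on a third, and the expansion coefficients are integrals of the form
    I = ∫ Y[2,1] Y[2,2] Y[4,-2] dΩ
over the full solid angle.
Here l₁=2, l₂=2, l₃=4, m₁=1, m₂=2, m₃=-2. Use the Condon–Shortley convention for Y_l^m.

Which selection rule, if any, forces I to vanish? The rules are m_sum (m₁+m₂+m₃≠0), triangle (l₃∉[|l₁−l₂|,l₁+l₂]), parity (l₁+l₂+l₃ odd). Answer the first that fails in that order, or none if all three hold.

m_sum

m₁+m₂+m₃ = 1 + 2 − 2 = 1  ✗
triangle: |2−2|=0 ≤ l₃=4 ≤ 2+2=4
parity: l₁+l₂+l₃ = 8 is even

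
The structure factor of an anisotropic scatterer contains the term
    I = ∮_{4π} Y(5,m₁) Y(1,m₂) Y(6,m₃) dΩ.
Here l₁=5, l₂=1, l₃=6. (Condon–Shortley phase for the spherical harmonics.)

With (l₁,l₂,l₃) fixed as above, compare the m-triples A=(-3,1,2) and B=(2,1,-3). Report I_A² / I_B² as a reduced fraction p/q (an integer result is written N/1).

1/6

Shared (l₁,l₂,l₃)=(5,1,6): N and (l;000)² cancel in I_A²/I_B².
A: Δ = 0!·10!·2!/13! = 1/858; Racah Σ t=0..0: t=0:+1/161280 = 1/161280; ⇒ 3j(5 1 6; -3 1 2)² = 1/143, sgn +1
B: Δ = 0!·10!·2!/13! = 1/858; Racah Σ t=0..0: t=0:+1/60480 = 1/60480; ⇒ 3j(5 1 6; 2 1 -3)² = 6/143, sgn -1
I_A²/I_B² = (1/143)/(6/143) = 1/6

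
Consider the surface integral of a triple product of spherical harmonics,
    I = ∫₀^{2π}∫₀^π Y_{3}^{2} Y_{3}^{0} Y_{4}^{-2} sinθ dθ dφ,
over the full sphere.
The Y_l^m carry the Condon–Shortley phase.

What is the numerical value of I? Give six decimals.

Checks pass: Σm=0; 10 even; l₃=4∈[0,6].
(2·3+1)(2·3+1)(2·4+1) = 441
Δ: 2! 4! 4! / 11! → 1/34650
sum: t=0:+1/72 t=1:−1/16 t=2:+1/72 = -5/144
3j²(3 3 4; 0 0 0) = Δ·Π!·Σ² = 2/77  (sign -1)
sum: t=0:+1/72 t=1:−1/96 = 1/288
3j²(3 3 4; 2 0 -2) = Δ·Π!·Σ² = 1/462  (sign +1)
combine: 4πI² = 441·2/77·1/462 = 3/121
take √, sign -1: I = -0.04441841

-0.044418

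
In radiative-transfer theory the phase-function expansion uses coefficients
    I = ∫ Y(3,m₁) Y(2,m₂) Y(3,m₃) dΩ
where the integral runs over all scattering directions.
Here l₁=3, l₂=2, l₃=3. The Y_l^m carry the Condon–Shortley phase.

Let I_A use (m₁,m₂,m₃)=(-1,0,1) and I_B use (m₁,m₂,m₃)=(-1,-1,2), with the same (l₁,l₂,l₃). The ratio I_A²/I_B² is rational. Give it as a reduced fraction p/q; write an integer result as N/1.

3/5

l's match ⇒ only the (l;m) 3-j factors differ between A and B.
A: triangle coeff Δ(3,2,3) = 1/3780; Σ_t [0,2]: t=0:+1/96 t=1:−1/6 t=2:+1/16 = -3/32; (3j)²=3/140 [(3 2 3; -1 0 1)], sign=-1
B: triangle coeff Δ(3,2,3) = 1/3780; Σ_t [0,1]: t=0:+1/48 t=1:−1/12 = -1/16; (3j)²=1/28 [(3 2 3; -1 -1 2)], sign=+1
I_A²/I_B² = (3/140)/(1/28) = 3/5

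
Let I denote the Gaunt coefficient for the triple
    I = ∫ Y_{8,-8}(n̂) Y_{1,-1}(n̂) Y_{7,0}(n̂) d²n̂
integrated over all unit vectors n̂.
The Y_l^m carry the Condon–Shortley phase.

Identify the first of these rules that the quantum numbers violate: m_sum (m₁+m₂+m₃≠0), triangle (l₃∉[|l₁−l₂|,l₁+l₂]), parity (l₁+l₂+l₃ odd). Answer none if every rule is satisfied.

azimuthal sum: -8 − 1 + 0 = -9  ✗
7 ≤ 7 ≤ 9 (triangle on l)
L = 8 + 1 + 7 = 16 (even)

m_sum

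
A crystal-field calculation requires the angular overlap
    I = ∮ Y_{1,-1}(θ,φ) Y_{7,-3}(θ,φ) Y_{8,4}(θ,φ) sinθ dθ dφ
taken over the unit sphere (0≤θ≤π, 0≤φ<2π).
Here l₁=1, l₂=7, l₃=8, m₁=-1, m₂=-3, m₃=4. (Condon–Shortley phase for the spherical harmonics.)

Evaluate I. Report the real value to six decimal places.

0.248575

m-sum 0 ✓  L=16 even ✓  6≤8≤8 ✓
Π(2lᵢ+1) = 3×15×17 = 765
triangle coeff Δ(1,7,8) = 1/2040
Σ_t [0,0]: t=0:+1/25401600 = 1/25401600
(3j)²=8/255 [(1 7 8; 0 0 0)], sign=+1
Σ_t [0,0]: t=0:+1/174182400 = 1/174182400
(3j)²=11/340 [(1 7 8; -1 -3 4)], sign=+1
⇒ 4πI² = 66/85
I = (+1)√(66/85/(4π)) = 0.24857507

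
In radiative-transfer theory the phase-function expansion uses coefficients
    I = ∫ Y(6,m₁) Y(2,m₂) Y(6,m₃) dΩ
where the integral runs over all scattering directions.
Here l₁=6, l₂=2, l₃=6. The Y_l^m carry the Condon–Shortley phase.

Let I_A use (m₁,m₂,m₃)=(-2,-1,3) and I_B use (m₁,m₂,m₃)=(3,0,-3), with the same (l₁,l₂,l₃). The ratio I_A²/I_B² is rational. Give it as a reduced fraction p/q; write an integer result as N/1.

Shared (l₁,l₂,l₃)=(6,2,6): N and (l;000)² cancel in I_A²/I_B².
A: Δ = 2!·10!·2!/15! = 1/90090; Racah Σ t=0..1: t=0:+1/161280 t=1:−1/60480 = -1/96768; ⇒ 3j(6 2 6; -2 -1 3)² = 15/1001, sgn +1
B: Δ = 2!·10!·2!/15! = 1/90090; Racah Σ t=0..2: t=0:+1/120960 t=1:−1/80640 t=2:+1/1451520 = -1/290304; ⇒ 3j(6 2 6; 3 0 -3)² = 5/2002, sgn +1
I_A²/I_B² = (15/1001)/(5/2002) = 6/1

6/1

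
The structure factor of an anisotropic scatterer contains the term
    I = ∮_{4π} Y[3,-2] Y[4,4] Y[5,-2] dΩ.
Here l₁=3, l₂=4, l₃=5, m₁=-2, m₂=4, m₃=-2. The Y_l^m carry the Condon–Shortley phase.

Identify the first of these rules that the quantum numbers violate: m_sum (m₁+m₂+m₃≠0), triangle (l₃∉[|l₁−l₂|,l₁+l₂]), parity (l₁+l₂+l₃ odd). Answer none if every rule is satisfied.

none

Σmᵢ = 0  ✓
l₃∈[|l₁−l₂|,l₁+l₂]=[1,7], have l₃=5  ✓
Σlᵢ = 12 ⇒ even  ✓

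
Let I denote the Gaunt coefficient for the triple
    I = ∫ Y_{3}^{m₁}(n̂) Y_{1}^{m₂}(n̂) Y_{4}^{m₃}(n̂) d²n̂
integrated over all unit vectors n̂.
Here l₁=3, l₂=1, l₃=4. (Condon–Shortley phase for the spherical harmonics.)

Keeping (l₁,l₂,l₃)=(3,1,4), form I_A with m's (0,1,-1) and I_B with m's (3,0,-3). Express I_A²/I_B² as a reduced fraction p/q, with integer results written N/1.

10/7

Same 3,1,4: normalisation and zero-m 3j drop out of the ratio.
A: Δ: 0! 6! 2! / 9! → 1/252; sum: t=0:+1/72 = 1/72; 3j²(3 1 4; 0 1 -1) = Δ·Π!·Σ² = 5/126  (sign -1)
B: Δ: 0! 6! 2! / 9! → 1/252; sum: t=0:+1/720 = 1/720; 3j²(3 1 4; 3 0 -3) = Δ·Π!·Σ² = 1/36  (sign -1)
I_A²/I_B² = (5/126)/(1/36) = 10/7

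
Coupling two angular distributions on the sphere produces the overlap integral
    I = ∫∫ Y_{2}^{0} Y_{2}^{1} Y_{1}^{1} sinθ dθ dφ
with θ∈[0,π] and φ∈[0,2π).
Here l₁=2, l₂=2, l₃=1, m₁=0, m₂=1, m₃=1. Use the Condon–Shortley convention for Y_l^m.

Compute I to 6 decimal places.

m-sum = 0 + 1 + 1 = 2 ≠ 0 ⇒ I = 0

0.000000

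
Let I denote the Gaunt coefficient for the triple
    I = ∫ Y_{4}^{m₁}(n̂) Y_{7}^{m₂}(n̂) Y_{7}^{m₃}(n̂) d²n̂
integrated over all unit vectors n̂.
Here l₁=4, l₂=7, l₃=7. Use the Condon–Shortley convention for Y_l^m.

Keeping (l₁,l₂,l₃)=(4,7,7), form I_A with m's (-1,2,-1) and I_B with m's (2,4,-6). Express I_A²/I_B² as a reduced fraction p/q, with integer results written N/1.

l's match ⇒ only the (l;m) 3-j factors differ between A and B.
A: triangle coeff Δ(4,7,7) = 1/58198140; Σ_t [1,4]: t=1:−1/11612160 t=2:+1/725760 t=3:−1/414720 t=4:+1/2073600 = -37/58060800; (3j)²=4107/646646 [(4 7 7; -1 2 -1)], sign=-1
B: triangle coeff Δ(4,7,7) = 1/58198140; Σ_t [1,2]: t=1:−1/130636800 t=2:+1/34836480 = 11/522547200; (3j)²=1331/81396 [(4 7 7; 2 4 -6)], sign=-1
I_A²/I_B² = (4107/646646)/(1331/81396) = 73926/190333

73926/190333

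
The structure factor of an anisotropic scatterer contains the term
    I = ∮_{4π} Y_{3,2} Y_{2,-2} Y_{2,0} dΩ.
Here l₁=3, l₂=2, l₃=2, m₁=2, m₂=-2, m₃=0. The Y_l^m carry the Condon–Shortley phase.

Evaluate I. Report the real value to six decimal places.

0.000000

L=7 odd ⇒ parity kills the (l;000) factor ⇒ I = 0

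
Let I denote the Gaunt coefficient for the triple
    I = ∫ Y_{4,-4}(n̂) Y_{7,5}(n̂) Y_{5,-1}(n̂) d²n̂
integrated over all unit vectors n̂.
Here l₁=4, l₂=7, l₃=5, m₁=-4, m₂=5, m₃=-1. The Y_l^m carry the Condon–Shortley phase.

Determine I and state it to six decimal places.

Checks pass: Σm=0; 16 even; l₃=5∈[3,11].
(2·4+1)(2·7+1)(2·5+1) = 1485
Δ: 6! 2! 8! / 17! → 1/6126120
sum: t=2:+1/69120 t=3:−1/20736 t=4:+1/69120 = -1/51840
3j²(4 7 5; 0 0 0) = Δ·Π!·Σ² = 280/21879  (sign +1)
sum: t=6:+1/2073600 = 1/2073600
3j²(4 7 5; -4 5 -1) = Δ·Π!·Σ² = 28/1105  (sign +1)
combine: 4πI² = 1485·280/21879·28/1105 = 23520/48841
take √, sign +1: I = 0.19575887

0.195759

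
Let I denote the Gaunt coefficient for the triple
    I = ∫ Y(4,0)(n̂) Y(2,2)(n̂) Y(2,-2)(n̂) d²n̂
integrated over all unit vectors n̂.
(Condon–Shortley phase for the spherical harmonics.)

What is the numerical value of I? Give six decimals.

0.040299

Checks pass: Σm=0; 8 even; l₃=2∈[2,6].
(2·4+1)(2·2+1)(2·2+1) = 225
Δ: 4! 4! 0! / 9! → 1/630
sum: t=2:+1/16 = 1/16
3j²(4 2 2; 0 0 0) = Δ·Π!·Σ² = 2/35  (sign +1)
sum: t=4:+1/576 = 1/576
3j²(4 2 2; 0 2 -2) = Δ·Π!·Σ² = 1/630  (sign +1)
combine: 4πI² = 225·2/35·1/630 = 1/49
take √, sign +1: I = 0.04029926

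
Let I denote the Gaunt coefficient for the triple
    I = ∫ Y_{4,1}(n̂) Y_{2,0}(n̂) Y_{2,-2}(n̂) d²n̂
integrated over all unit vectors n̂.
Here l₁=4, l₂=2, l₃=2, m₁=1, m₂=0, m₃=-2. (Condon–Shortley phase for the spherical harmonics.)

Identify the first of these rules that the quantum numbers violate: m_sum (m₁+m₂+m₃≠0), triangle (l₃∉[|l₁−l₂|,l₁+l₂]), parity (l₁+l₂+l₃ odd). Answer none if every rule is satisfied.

azimuthal sum: 1 + 0 − 2 = -1  ✗
2 ≤ 2 ≤ 6 (triangle on l)
L = 4 + 2 + 2 = 8 (even)

m_sum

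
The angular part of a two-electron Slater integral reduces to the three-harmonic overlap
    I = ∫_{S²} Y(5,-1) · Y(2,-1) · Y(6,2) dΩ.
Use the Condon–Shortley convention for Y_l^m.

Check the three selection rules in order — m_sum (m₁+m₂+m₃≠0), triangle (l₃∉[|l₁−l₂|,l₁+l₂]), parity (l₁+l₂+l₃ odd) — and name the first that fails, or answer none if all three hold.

azimuthal sum: -1 − 1 + 2 = 0  ✓
3 ≤ 6 ≤ 7 (triangle on l)  ✓
L = 5 + 2 + 6 = 13 (odd)  ✗

parity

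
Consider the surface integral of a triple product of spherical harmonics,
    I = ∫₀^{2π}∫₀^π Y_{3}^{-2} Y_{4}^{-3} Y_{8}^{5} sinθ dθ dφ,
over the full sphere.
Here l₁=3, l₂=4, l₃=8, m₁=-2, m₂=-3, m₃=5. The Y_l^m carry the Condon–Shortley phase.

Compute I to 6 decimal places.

triangle: need 1≤l₃≤7, have 8; I=0

0.000000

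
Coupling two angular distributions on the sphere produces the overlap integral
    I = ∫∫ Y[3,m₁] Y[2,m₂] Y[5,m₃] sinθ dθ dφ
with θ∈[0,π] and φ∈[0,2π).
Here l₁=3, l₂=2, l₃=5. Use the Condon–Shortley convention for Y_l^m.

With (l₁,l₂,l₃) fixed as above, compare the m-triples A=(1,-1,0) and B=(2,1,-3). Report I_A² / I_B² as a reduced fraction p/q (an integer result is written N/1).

l's match ⇒ only the (l;m) 3-j factors differ between A and B.
A: triangle coeff Δ(3,2,5) = 1/2310; Σ_t [0,0]: t=0:+1/288 = 1/288; (3j)²=5/231 [(3 2 5; 1 -1 0)], sign=-1
B: triangle coeff Δ(3,2,5) = 1/2310; Σ_t [0,0]: t=0:+1/720 = 1/720; (3j)²=8/165 [(3 2 5; 2 1 -3)], sign=+1
I_A²/I_B² = (5/231)/(8/165) = 25/56

25/56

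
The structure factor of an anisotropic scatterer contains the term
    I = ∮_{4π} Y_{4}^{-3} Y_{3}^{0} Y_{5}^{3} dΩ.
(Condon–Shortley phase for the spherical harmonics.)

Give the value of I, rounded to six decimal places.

Rules hold: Σm=0, L=12 even, 1≤5≤7.
N = 9·7·11 = 693
Δ = 2!·6!·4!/13! = 1/180180
Racah Σ t=0..2: t=0:+1/576 t=1:−1/144 t=2:+1/576 = -1/288
⇒ 3j(4 3 5; 0 0 0)² = 20/1001, sgn +1
Racah Σ t=1..2: t=1:−1/2880 t=2:+1/1440 = 1/2880
⇒ 3j(4 3 5; -3 0 3)² = 7/715, sgn +1
4πI² = N·(3j₀)²·(3jₘ)² = 252/1859
I = +1·√(0.135557/4π) = 0.10386175

0.103862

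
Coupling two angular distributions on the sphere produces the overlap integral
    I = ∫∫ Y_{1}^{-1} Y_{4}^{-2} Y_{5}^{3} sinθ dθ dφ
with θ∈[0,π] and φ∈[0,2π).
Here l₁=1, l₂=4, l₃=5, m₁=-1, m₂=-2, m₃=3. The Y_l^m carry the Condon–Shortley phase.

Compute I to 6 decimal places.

Rules hold: Σm=0, L=10 even, 3≤5≤5.
N = 3·9·11 = 297
Δ = 0!·2!·8!/11! = 1/495
Racah Σ t=0..0: t=0:+1/576 = 1/576
⇒ 3j(1 4 5; 0 0 0)² = 5/99, sgn -1
Racah Σ t=0..0: t=0:+1/2880 = 1/2880
⇒ 3j(1 4 5; -1 -2 3)² = 28/495, sgn +1
4πI² = N·(3j₀)²·(3jₘ)² = 28/33
I = -1·√(0.848485/4π) = -0.25984664

-0.259847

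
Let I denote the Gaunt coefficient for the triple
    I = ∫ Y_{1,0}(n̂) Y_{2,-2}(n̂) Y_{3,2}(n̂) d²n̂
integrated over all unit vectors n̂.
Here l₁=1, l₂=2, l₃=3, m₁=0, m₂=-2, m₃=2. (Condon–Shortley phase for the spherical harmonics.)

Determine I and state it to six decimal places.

0.184674

Rules hold: Σm=0, L=6 even, 1≤3≤3.
N = 3·5·7 = 105
Δ = 0!·2!·4!/7! = 1/105
Racah Σ t=0..0: t=0:+1/4 = 1/4
⇒ 3j(1 2 3; 0 0 0)² = 3/35, sgn -1
Racah Σ t=0..0: t=0:+1/24 = 1/24
⇒ 3j(1 2 3; 0 -2 2)² = 1/21, sgn -1
4πI² = N·(3j₀)²·(3jₘ)² = 3/7
I = +1·√(0.428571/4π) = 0.18467439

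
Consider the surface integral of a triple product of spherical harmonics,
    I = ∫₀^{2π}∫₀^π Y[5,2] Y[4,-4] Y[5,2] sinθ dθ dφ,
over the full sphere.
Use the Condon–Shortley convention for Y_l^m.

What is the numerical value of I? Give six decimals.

0.181552

m-sum 0 ✓  L=14 even ✓  1≤5≤9 ✓
Π(2lᵢ+1) = 11×9×11 = 1089
triangle coeff Δ(5,4,5) = 1/3153150
Σ_t [0,4]: t=0:+1/69120 t=1:−1/1728 t=2:+1/576 t=3:−1/1728 t=4:+1/69120 = 7/11520
(3j)²=2/143 [(5 4 5; 0 0 0)], sign=-1
Σ_t [0,0]: t=0:+1/20736 = 1/20736
(3j)²=35/1287 [(5 4 5; 2 -4 2)], sign=-1
⇒ 4πI² = 70/169
I = (+1)√(70/169/(4π)) = 0.18155187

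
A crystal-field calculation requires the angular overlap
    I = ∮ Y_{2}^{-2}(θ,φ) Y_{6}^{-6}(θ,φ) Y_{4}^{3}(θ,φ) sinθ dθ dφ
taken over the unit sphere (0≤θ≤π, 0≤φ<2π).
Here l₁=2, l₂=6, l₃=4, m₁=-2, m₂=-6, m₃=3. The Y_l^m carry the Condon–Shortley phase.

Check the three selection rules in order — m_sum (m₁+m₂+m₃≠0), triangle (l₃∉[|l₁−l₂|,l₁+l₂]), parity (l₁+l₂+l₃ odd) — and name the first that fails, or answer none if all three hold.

m₁+m₂+m₃ = -2 − 6 + 3 = -5  ✗
triangle: |2−6|=4 ≤ l₃=4 ≤ 2+6=8
parity: l₁+l₂+l₃ = 12 is even

m_sum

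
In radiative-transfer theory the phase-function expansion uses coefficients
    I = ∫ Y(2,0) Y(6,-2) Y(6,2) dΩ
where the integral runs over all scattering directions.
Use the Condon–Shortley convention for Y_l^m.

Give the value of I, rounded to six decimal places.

0.114688

m-sum 0 ✓  L=14 even ✓  4≤6≤8 ✓
Π(2lᵢ+1) = 5×13×13 = 845
triangle coeff Δ(2,6,6) = 1/90090
Σ_t [0,2]: t=0:+1/69120 t=1:−1/14400 t=2:+1/69120 = -7/172800
(3j)²=14/715 [(2 6 6; 0 0 0)], sign=-1
Σ_t [0,2]: t=0:+1/69120 t=1:−1/30240 t=2:+1/322560 = -1/64512
(3j)²=10/1001 [(2 6 6; 0 -2 2)], sign=-1
⇒ 4πI² = 20/121
I = (+1)√(20/121/(4π)) = 0.11468784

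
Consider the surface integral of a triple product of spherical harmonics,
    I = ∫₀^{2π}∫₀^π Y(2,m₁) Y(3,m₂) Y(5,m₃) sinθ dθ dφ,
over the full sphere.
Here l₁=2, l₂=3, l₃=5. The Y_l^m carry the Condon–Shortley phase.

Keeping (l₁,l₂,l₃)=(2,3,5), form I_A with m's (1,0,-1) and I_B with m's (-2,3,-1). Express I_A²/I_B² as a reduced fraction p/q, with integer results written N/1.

Shared (l₁,l₂,l₃)=(2,3,5): N and (l;000)² cancel in I_A²/I_B².
A: Δ = 0!·4!·6!/11! = 1/2310; Racah Σ t=0..0: t=0:+1/216 = 1/216; ⇒ 3j(2 3 5; 1 0 -1)² = 8/231, sgn +1
B: Δ = 0!·4!·6!/11! = 1/2310; Racah Σ t=0..0: t=0:+1/17280 = 1/17280; ⇒ 3j(2 3 5; -2 3 -1)² = 1/2310, sgn +1
I_A²/I_B² = (8/231)/(1/2310) = 80/1

80/1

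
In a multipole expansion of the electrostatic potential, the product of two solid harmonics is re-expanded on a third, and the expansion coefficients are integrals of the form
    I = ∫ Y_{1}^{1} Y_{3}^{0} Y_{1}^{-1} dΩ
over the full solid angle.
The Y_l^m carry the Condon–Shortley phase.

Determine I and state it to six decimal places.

0.000000

triangle: need 2≤l₃≤4, have 1; I=0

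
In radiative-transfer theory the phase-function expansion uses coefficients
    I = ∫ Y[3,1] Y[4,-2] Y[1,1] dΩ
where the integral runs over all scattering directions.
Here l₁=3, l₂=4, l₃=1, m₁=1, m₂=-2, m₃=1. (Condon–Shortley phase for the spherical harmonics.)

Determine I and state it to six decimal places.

Rules hold: Σm=0, L=8 even, 1≤1≤7.
N = 7·9·3 = 189
Δ = 6!·0!·2!/9! = 1/252
Racah Σ t=3..3: t=3:−1/36 = -1/36
⇒ 3j(3 4 1; 0 0 0)² = 4/63, sgn +1
Racah Σ t=2..2: t=2:+1/96 = 1/96
⇒ 3j(3 4 1; 1 -2 1)² = 5/84, sgn +1
4πI² = N·(3j₀)²·(3jₘ)² = 5/7
I = +1·√(0.714286/4π) = 0.23841361

0.238414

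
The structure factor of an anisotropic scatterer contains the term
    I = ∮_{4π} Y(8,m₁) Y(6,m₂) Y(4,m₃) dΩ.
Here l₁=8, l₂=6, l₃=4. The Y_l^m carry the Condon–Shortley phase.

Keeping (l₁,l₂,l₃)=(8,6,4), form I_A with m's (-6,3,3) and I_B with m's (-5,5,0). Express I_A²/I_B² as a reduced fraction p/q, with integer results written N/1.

441/2662

Shared (l₁,l₂,l₃)=(8,6,4): N and (l;000)² cancel in I_A²/I_B².
A: Δ = 10!·6!·2!/19! = 1/23279256; Racah Σ t=8..9: t=8:+1/58060800 t=9:−1/87091200 = 1/174182400; ⇒ 3j(8 6 4; -6 3 3)² = 7/2584, sgn -1
B: Δ = 10!·6!·2!/19! = 1/23279256; Racah Σ t=9..10: t=9:−1/34836480 t=10:+1/130636800 = -11/522547200; ⇒ 3j(8 6 4; -5 5 0)² = 1331/81396, sgn -1
I_A²/I_B² = (7/2584)/(1331/81396) = 441/2662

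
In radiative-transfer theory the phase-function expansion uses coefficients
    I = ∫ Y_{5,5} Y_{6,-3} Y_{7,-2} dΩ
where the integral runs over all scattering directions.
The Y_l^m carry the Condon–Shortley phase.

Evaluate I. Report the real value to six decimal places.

Rules hold: Σm=0, L=18 even, 1≤7≤11.
N = 11·13·15 = 2145
Δ = 4!·6!·8!/19! = 1/174594420
Racah Σ t=0..4: t=0:+1/4147200 t=1:−1/207360 t=2:+1/82944 t=3:−1/207360 t=4:+1/4147200 = 1/345600
⇒ 3j(5 6 7; 0 0 0)² = 420/46189, sgn -1
Racah Σ t=0..0: t=0:+1/12441600 = 1/12441600
⇒ 3j(5 6 7; 5 -3 -2)² = 588/46189, sgn -1
4πI² = N·(3j₀)²·(3jₘ)² = 3704400/14919047
I = +1·√(0.2483/4π) = 0.14056703

0.140567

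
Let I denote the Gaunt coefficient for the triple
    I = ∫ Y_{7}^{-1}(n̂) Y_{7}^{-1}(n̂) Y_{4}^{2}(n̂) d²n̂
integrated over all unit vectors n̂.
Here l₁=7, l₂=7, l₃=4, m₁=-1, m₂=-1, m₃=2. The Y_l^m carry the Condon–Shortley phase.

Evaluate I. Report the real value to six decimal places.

Rules hold: Σm=0, L=18 even, 0≤4≤14.
N = 15·15·9 = 2025
Δ = 10!·4!·4!/19! = 1/58198140
Racah Σ t=3..7: t=3:−1/17418240 t=4:+1/622080 t=5:−1/230400 t=6:+1/622080 t=7:−1/17418240 = -1/806400
⇒ 3j(7 7 4; 0 0 0)² = 2268/230945, sgn -1
Racah Σ t=4..6: t=4:+1/1658880 t=5:−1/518400 t=6:+1/1658880 = -1/1382400
⇒ 3j(7 7 4; -1 -1 2)² = 504/46189, sgn -1
4πI² = N·(3j₀)²·(3jₘ)² = 462944160/2133423721
I = +1·√(0.216996/4π) = 0.13140770

0.131408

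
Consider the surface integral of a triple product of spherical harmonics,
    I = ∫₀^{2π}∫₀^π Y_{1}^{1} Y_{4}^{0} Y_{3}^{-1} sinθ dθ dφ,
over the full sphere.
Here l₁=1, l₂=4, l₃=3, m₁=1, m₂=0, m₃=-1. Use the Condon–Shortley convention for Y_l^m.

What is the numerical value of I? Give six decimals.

m-sum 0 ✓  L=8 even ✓  3≤3≤5 ✓
Π(2lᵢ+1) = 3×9×7 = 189
triangle coeff Δ(1,4,3) = 1/252
Σ_t [1,1]: t=1:−1/36 = -1/36
(3j)²=4/63 [(1 4 3; 0 0 0)], sign=+1
Σ_t [0,0]: t=0:+1/96 = 1/96
(3j)²=1/42 [(1 4 3; 1 0 -1)], sign=+1
⇒ 4πI² = 2/7
I = (+1)√(2/7/(4π)) = 0.15078601

0.150786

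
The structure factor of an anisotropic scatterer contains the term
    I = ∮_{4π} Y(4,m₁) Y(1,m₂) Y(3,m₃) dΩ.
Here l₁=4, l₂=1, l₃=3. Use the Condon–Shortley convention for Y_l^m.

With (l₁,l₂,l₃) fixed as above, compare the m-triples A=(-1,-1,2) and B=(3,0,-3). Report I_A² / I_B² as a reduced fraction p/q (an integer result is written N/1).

l's match ⇒ only the (l;m) 3-j factors differ between A and B.
A: triangle coeff Δ(4,1,3) = 1/252; Σ_t [0,0]: t=0:+1/240 = 1/240; (3j)²=1/84 [(4 1 3; -1 -1 2)], sign=-1
B: triangle coeff Δ(4,1,3) = 1/252; Σ_t [1,1]: t=1:−1/720 = -1/720; (3j)²=1/36 [(4 1 3; 3 0 -3)], sign=-1
I_A²/I_B² = (1/84)/(1/36) = 3/7

3/7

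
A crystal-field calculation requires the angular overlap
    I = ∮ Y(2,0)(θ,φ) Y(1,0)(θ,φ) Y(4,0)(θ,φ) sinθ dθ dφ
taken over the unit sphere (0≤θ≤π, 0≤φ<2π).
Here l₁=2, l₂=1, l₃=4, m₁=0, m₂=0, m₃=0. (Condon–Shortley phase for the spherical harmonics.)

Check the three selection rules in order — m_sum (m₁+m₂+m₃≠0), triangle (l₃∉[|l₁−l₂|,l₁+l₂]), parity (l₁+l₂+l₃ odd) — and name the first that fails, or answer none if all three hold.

Σmᵢ = 0  ✓
l₃∈[|l₁−l₂|,l₁+l₂]=[1,3], have l₃=4  ✗
Σlᵢ = 7 ⇒ odd

triangle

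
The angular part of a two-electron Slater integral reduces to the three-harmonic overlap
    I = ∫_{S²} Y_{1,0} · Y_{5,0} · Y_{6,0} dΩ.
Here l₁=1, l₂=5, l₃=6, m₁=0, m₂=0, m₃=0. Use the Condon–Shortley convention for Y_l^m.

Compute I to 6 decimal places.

m-sum 0 ✓  L=12 even ✓  4≤6≤6 ✓
Π(2lᵢ+1) = 3×11×13 = 429
triangle coeff Δ(1,5,6) = 1/858
Σ_t [0,0]: t=0:+1/14400 = 1/14400
(3j)²=6/143 [(1 5 6; 0 0 0)], sign=+1
(m-triple is (0,0,0) — same symbol as above.)
⇒ 4πI² = 108/143
I = (+1)√(108/143/(4π)) = 0.24515397

0.245154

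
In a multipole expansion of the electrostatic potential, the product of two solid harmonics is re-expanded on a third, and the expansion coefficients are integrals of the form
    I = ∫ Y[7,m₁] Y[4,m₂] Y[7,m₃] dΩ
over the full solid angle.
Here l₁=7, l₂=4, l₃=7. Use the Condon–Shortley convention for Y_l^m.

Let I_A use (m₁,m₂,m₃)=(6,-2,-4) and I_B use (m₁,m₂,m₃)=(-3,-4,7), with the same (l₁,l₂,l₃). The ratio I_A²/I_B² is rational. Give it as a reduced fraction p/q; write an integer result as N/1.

1331/98

Same 7,4,7: normalisation and zero-m 3j drop out of the ratio.
A: Δ: 4! 10! 4! / 19! → 1/58198140; sum: t=0:+1/34836480 t=1:−1/130636800 = 11/522547200; 3j²(7 4 7; 6 -2 -4) = Δ·Π!·Σ² = 1331/81396  (sign -1)
B: Δ: 4! 10! 4! / 19! → 1/58198140; sum: t=0:+1/2090188800 = 1/2090188800; 3j²(7 4 7; -3 -4 7) = Δ·Π!·Σ² = 7/5814  (sign +1)
I_A²/I_B² = (1331/81396)/(7/5814) = 1331/98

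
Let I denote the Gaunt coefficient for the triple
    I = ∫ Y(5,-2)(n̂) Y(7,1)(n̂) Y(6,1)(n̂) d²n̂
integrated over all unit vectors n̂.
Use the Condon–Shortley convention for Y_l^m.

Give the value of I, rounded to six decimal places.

0.115962

Checks pass: Σm=0; 18 even; l₃=6∈[2,12].
(2·5+1)(2·7+1)(2·6+1) = 2145
Δ: 6! 4! 8! / 19! → 1/174594420
sum: t=1:−1/4147200 t=2:+1/207360 t=3:−1/82944 t=4:+1/207360 t=5:−1/4147200 = -1/345600
3j²(5 7 6; 0 0 0) = Δ·Π!·Σ² = 420/46189  (sign -1)
sum: t=3:−1/622080 t=4:+1/165888 t=5:−1/345600 t=6:+1/6220800 = 7/4147200
3j²(5 7 6; -2 1 1) = Δ·Π!·Σ² = 2401/277134  (sign -1)
combine: 4πI² = 2145·420/46189·2401/277134 = 2521050/14919047
take √, sign +1: I = 0.11596188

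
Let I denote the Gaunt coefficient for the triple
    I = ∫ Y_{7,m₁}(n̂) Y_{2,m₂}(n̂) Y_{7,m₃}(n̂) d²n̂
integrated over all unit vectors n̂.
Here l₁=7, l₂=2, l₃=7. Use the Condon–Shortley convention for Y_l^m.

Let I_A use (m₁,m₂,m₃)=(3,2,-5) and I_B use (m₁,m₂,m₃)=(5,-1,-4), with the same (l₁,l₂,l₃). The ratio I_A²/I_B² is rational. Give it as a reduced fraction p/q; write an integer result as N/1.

44/81

l's match ⇒ only the (l;m) 3-j factors differ between A and B.
A: triangle coeff Δ(7,2,7) = 1/185640; Σ_t [2,2]: t=2:+1/29030400 = 1/29030400; (3j)²=99/7735 [(7 2 7; 3 2 -5)], sign=+1
B: triangle coeff Δ(7,2,7) = 1/185640; Σ_t [0,1]: t=0:+1/14515200 t=1:−1/79833600 = 1/17740800; (3j)²=729/30940 [(7 2 7; 5 -1 -4)], sign=-1
I_A²/I_B² = (99/7735)/(729/30940) = 44/81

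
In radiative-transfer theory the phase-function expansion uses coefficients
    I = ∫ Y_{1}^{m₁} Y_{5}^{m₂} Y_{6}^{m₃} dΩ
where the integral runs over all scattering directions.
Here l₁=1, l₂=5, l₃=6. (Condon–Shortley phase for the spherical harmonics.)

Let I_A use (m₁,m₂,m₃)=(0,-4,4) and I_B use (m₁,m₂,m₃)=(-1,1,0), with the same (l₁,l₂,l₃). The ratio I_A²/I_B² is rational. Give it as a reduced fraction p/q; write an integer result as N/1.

4/3

Same 1,5,6: normalisation and zero-m 3j drop out of the ratio.
A: Δ: 0! 2! 10! / 13! → 1/858; sum: t=0:+1/362880 = 1/362880; 3j²(1 5 6; 0 -4 4) = Δ·Π!·Σ² = 10/429  (sign +1)
B: Δ: 0! 2! 10! / 13! → 1/858; sum: t=0:+1/34560 = 1/34560; 3j²(1 5 6; -1 1 0) = Δ·Π!·Σ² = 5/286  (sign +1)
I_A²/I_B² = (10/429)/(5/286) = 4/3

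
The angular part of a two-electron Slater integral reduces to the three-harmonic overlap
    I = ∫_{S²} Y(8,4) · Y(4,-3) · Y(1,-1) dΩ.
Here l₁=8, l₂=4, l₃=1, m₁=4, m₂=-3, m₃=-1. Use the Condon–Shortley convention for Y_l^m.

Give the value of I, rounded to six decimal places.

0.000000

triangle: need 4≤l₃≤12, have 1; I=0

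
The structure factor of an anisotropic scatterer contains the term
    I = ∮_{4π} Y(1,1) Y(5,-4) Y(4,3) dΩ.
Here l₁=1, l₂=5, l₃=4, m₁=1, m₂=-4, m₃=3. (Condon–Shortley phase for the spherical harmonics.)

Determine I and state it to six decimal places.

Rules hold: Σm=0, L=10 even, 4≤4≤6.
N = 3·11·9 = 297
Δ = 2!·0!·8!/11! = 1/495
Racah Σ t=1..1: t=1:−1/576 = -1/576
⇒ 3j(1 5 4; 0 0 0)² = 5/99, sgn -1
Racah Σ t=0..0: t=0:+1/10080 = 1/10080
⇒ 3j(1 5 4; 1 -4 3)² = 4/55, sgn -1
4πI² = N·(3j₀)²·(3jₘ)² = 12/11
I = +1·√(1.09091/4π) = 0.29463840

0.294638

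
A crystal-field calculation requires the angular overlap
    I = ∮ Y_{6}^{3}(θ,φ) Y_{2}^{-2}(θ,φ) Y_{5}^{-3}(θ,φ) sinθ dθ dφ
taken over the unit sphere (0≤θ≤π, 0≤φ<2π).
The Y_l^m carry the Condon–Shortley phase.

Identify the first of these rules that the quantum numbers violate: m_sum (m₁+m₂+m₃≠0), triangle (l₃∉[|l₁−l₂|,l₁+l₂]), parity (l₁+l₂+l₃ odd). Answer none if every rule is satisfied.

m₁+m₂+m₃ = 3 − 2 − 3 = -2  ✗
triangle: |6−2|=4 ≤ l₃=5 ≤ 6+2=8
parity: l₁+l₂+l₃ = 13 is odd

m_sum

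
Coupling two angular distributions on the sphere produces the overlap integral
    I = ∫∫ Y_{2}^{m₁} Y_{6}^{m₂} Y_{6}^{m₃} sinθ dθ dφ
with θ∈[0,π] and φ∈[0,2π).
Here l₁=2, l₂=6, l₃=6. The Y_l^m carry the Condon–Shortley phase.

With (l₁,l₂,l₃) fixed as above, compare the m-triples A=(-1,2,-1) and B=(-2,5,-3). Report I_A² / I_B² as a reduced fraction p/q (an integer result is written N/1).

6/11

Shared (l₁,l₂,l₃)=(2,6,6): N and (l;000)² cancel in I_A²/I_B².
A: Δ = 2!·2!·10!/15! = 1/90090; Racah Σ t=1..2: t=1:−1/60480 t=2:+1/34560 = 1/80640; ⇒ 3j(2 6 6; -1 2 -1)² = 6/1001, sgn -1
B: Δ = 2!·2!·10!/15! = 1/90090; Racah Σ t=2..2: t=2:+1/1451520 = 1/1451520; ⇒ 3j(2 6 6; -2 5 -3)² = 1/91, sgn -1
I_A²/I_B² = (6/1001)/(1/91) = 6/11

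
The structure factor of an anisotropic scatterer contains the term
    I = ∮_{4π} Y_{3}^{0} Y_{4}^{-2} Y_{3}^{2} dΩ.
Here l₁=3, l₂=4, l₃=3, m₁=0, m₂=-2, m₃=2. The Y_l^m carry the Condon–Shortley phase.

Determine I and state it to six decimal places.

-0.044418

Checks pass: Σm=0; 10 even; l₃=3∈[1,7].
(2·3+1)(2·4+1)(2·3+1) = 441
Δ: 4! 2! 4! / 11! → 1/34650
sum: t=1:−1/72 t=2:+1/16 t=3:−1/72 = 5/144
3j²(3 4 3; 0 0 0) = Δ·Π!·Σ² = 2/77  (sign -1)
sum: t=1:−1/72 t=2:+1/96 = -1/288
3j²(3 4 3; 0 -2 2) = Δ·Π!·Σ² = 1/462  (sign +1)
combine: 4πI² = 441·2/77·1/462 = 3/121
take √, sign -1: I = -0.04441841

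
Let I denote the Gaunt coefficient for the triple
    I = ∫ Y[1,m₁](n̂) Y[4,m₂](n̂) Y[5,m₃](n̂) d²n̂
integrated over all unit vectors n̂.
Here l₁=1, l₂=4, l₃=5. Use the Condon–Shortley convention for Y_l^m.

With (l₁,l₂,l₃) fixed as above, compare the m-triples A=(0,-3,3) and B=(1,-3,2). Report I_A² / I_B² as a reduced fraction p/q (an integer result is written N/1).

Same 1,4,5: normalisation and zero-m 3j drop out of the ratio.
A: Δ: 0! 2! 8! / 11! → 1/495; sum: t=0:+1/5040 = 1/5040; 3j²(1 4 5; 0 -3 3) = Δ·Π!·Σ² = 16/495  (sign +1)
B: Δ: 0! 2! 8! / 11! → 1/495; sum: t=0:+1/10080 = 1/10080; 3j²(1 4 5; 1 -3 2) = Δ·Π!·Σ² = 1/165  (sign -1)
I_A²/I_B² = (16/495)/(1/165) = 16/3

16/3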